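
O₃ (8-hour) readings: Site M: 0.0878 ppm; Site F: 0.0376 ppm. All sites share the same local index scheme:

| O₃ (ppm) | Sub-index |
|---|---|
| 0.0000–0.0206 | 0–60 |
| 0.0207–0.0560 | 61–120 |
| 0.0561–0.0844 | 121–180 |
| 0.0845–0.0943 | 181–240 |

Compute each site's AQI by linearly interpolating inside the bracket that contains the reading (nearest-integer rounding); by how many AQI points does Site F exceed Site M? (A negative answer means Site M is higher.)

Site M: 0.0878 ∈ [0.0845, 0.0943] ↔ index [181, 240].
181 + (0.0878−0.0845)·(240−181)/(0.0943−0.0845) = 181 + 0.0033·59/0.0098 ≈ 200.87, so AQI = 201.
Site F 0.0376: bracket 0.0207–0.0560 → index 61–120; slope 59/0.0353, offset 0.0169.
AQI = 61 + 59/0.0353·0.0169 ≈ 89.25 ⇒ 89.
AQIs: Site M=201, Site F=89. Site F (89) − Site M (201) = -112.

-112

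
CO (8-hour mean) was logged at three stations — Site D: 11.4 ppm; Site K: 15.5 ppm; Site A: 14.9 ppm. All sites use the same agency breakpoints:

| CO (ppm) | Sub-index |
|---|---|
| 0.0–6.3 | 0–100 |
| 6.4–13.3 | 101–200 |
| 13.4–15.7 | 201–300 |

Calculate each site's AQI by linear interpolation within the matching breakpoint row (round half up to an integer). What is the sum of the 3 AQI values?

730

Site D: row 6.4–13.3 (AQI 101–200). (200−101)·(11.4−6.4)/(13.3−6.4) + 101 = 99·5.0/6.9 + 101 ≈ 172.74 → 173.
Site K: 15.5 lies in 13.4–15.7, so I_lo=201, I_hi=300, C_lo=13.4, C_hi=15.7.
(300−201)/(15.7−13.4) × (15.5−13.4) + 201 = 99/2.3 × 2.1 + 201 ≈ 291.39 → 291.
Site A: row 13.4–15.7 (AQI 201–300). (300−201)·(14.9−13.4)/(15.7−13.4) + 201 = 99·1.5/2.3 + 201 ≈ 265.57 → 266.
AQIs: Site D=173, Site K=291, Site A=266. Sum = 173 + 291 + 266 = 730.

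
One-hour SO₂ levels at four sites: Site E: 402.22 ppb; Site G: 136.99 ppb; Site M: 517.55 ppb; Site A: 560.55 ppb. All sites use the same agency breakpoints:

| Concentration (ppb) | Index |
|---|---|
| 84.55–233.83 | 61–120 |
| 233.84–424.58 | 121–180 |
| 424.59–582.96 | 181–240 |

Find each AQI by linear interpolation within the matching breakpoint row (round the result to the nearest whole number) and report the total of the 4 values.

Site E: 402.22 lies in 233.84–424.58, so I_lo=121, I_hi=180, C_lo=233.84, C_hi=424.58.
(180−121)/(424.58−233.84) × (402.22−233.84) + 121 = 59/190.74 × 168.38 + 121 ≈ 173.08 → 173.
Site G 136.99: bracket 84.55–233.83 → index 61–120; slope 59/149.28, offset 52.44.
AQI = 61 + 59/149.28·52.44 ≈ 81.73 ⇒ 82.
Site M 517.55: bracket 424.59–582.96 → index 181–240; slope 59/158.37, offset 92.96.
AQI = 181 + 59/158.37·92.96 ≈ 215.63 ⇒ 216.
Site A 560.55: bracket 424.59–582.96 → index 181–240; slope 59/158.37, offset 135.96.
AQI = 181 + 59/158.37·135.96 ≈ 231.65 ⇒ 232.
AQIs: Site E=173, Site G=82, Site M=216, Site A=232. Sum = 173 + 82 + 216 + 232 = 703.

703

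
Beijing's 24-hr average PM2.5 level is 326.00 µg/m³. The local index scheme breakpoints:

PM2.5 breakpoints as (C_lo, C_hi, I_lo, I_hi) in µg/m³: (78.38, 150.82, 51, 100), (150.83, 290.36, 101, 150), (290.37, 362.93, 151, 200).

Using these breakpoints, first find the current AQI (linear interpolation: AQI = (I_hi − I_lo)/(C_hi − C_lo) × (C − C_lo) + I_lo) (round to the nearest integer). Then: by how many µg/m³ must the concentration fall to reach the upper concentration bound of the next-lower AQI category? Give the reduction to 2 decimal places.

PM2.5 326.00: bracket 290.37–362.93 → index 151–200; slope 49/72.56, offset 35.63.
AQI = 151 + 49/72.56·35.63 ≈ 175.06 ⇒ 175.
Current AQI 175 is in the Unhealthy range (151–200). The next-lower category tops out at AQI 150, whose upper concentration bound is 290.36 µg/m³.
Reduction needed = 326.00 − 290.36 = 35.64 µg/m³.

35.64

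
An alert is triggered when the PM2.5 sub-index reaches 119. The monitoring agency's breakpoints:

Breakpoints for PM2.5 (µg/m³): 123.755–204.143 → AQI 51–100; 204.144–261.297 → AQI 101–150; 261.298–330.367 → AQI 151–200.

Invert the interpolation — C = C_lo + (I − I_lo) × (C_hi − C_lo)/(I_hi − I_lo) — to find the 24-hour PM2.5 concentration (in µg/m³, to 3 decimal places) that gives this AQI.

225.139

AQI 119 lies in the 101–150 band, which corresponds to 204.144–261.297 µg/m³.
C = 204.144 + (119−101)×(261.297−204.144)/(150−101) = 204.144 + 18×57.153/49 ≈ 225.13898 µg/m³ → 225.139 µg/m³ to 3 dp.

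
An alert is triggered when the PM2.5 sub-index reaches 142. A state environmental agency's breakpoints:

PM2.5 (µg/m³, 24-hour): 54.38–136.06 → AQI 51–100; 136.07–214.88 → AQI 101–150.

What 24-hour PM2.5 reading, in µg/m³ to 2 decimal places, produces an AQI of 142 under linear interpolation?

202.01

AQI 142 lies in the 101–150 band, which corresponds to 136.07–214.88 µg/m³.
C = 136.07 + (142−101)×(214.88−136.07)/(150−101) = 136.07 + 41×78.81/49 ≈ 202.0131 µg/m³ → 202.01 µg/m³ to 2 dp.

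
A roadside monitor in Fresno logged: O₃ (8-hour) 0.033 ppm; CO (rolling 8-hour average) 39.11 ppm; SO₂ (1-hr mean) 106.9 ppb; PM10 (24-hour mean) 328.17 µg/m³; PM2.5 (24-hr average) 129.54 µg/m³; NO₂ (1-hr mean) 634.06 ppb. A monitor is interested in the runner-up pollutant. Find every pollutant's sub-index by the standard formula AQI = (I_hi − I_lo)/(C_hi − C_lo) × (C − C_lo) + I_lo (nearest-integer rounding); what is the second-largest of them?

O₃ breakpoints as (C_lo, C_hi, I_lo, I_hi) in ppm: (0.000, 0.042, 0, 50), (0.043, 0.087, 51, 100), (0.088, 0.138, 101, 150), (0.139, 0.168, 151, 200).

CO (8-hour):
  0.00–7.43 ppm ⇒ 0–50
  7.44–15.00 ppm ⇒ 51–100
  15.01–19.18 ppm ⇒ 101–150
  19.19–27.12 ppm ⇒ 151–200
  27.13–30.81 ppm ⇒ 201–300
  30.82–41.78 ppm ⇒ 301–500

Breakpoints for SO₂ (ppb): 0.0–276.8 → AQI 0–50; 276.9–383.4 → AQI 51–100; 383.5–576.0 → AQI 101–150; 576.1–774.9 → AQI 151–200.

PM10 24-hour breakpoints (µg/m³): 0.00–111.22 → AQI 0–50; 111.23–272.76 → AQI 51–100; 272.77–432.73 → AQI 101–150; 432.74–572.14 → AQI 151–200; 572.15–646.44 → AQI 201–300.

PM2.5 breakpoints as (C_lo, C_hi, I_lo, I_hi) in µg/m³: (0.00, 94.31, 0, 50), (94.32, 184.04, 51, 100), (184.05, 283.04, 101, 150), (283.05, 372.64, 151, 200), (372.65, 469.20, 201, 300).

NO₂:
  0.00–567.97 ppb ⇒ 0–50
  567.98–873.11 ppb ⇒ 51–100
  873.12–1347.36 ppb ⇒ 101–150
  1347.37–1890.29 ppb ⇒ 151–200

118

O₃: row 0.000–0.042 (AQI 0–50). (50−0)·(0.033−0.000)/(0.042−0.000) + 0 = 50·0.033/0.042 + 0 ≈ 39.29 → 39.
CO: row 30.82–41.78 (AQI 301–500). (500−301)·(39.11−30.82)/(41.78−30.82) + 301 = 199·8.29/10.96 + 301 ≈ 451.52 → 452.
SO₂ 106.9: bracket 0.0–276.8 → index 0–50; slope 50/276.8, offset 106.9.
AQI = 0 + 50/276.8·106.9 ≈ 19.31 ⇒ 19.
PM10: 328.17 ∈ [272.77, 432.73] ↔ index [101, 150].
101 + (328.17−272.77)·(150−101)/(432.73−272.77) = 101 + 55.40·49/159.96 ≈ 117.97, so AQI = 118.
PM2.5: row 94.32–184.04 (AQI 51–100). (100−51)·(129.54−94.32)/(184.04−94.32) + 51 = 49·35.22/89.72 + 51 ≈ 70.24 → 70.
NO₂: 634.06 lies in 567.98–873.11, so I_lo=51, I_hi=100, C_lo=567.98, C_hi=873.11.
(100−51)/(873.11−567.98) × (634.06−567.98) + 51 = 49/305.13 × 66.08 + 51 ≈ 61.61 → 62.
Sub-indices: O₃→39, CO→452, SO₂→19, PM10→118, PM2.5→70, NO₂→62. Ranked high→low: 452, 118, 70, 62, 39, 19. Second-highest sub-index = 118.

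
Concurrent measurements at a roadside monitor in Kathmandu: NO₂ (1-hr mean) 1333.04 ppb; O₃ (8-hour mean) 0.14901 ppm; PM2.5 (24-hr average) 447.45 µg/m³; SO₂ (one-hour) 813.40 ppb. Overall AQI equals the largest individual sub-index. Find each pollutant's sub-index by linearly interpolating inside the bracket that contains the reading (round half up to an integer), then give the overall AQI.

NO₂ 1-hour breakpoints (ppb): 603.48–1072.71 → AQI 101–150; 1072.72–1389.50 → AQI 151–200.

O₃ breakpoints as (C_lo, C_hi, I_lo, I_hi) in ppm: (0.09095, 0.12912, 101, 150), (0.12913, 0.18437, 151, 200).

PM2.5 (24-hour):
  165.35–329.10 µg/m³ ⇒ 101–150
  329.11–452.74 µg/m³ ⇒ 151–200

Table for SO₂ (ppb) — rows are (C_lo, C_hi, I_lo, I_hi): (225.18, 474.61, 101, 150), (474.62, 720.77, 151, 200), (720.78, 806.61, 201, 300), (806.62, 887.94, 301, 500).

NO₂: 1333.04 ∈ [1072.72, 1389.50] ↔ index [151, 200].
151 + (1333.04−1072.72)·(200−151)/(1389.50−1072.72) = 151 + 260.32·49/316.78 ≈ 191.27, so AQI = 191.
O₃ 0.14901: bracket 0.12913–0.18437 → index 151–200; slope 49/0.05524, offset 0.01988.
AQI = 151 + 49/0.05524·0.01988 ≈ 168.63 ⇒ 169.
PM2.5: 447.45 lies in 329.11–452.74, so I_lo=151, I_hi=200, C_lo=329.11, C_hi=452.74.
(200−151)/(452.74−329.11) × (447.45−329.11) + 151 = 49/123.63 × 118.34 + 151 ≈ 197.90 → 198.
SO₂ 813.40: bracket 806.62–887.94 → index 301–500; slope 199/81.32, offset 6.78.
AQI = 301 + 199/81.32·6.78 ≈ 317.59 ⇒ 318.
Sub-indices: NO₂→191, O₃→169, PM2.5→198, SO₂→318. Overall AQI = max = 318; dominant pollutant is SO₂.

318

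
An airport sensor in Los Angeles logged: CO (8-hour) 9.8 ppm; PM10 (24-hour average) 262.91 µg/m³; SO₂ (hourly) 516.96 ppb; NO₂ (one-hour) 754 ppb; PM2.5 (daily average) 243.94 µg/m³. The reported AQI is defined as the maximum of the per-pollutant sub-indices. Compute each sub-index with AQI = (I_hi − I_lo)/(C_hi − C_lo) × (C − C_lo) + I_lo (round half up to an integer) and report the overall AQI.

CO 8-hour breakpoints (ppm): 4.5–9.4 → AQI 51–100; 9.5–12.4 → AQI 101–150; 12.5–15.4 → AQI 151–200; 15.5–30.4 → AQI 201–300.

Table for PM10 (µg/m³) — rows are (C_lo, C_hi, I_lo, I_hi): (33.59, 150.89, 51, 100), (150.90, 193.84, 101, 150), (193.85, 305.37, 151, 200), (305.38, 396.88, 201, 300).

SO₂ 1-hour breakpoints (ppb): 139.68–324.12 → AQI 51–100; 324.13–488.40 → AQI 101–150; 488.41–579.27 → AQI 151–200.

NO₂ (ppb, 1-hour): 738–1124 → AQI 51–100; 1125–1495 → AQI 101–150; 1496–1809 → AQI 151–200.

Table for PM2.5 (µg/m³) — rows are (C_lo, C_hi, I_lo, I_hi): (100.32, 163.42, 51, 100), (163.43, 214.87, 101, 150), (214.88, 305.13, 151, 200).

181

CO: 9.8 ∈ [9.5, 12.4] ↔ index [101, 150].
101 + (9.8−9.5)·(150−101)/(12.4−9.5) = 101 + 0.3·49/2.9 ≈ 106.07, so AQI = 106.
PM10: row 193.85–305.37 (AQI 151–200). (200−151)·(262.91−193.85)/(305.37−193.85) + 151 = 49·69.06/111.52 + 151 ≈ 181.34 → 181.
SO₂: 516.96 ∈ [488.41, 579.27] ↔ index [151, 200].
151 + (516.96−488.41)·(200−151)/(579.27−488.41) = 151 + 28.55·49/90.86 ≈ 166.40, so AQI = 166.
NO₂: row 738–1124 (AQI 51–100). (100−51)·(754−738)/(1124−738) + 51 = 49·16/386 + 51 ≈ 53.03 → 53.
PM2.5: 243.94 lies in 214.88–305.13, so I_lo=151, I_hi=200, C_lo=214.88, C_hi=305.13.
(200−151)/(305.13−214.88) × (243.94−214.88) + 151 = 49/90.25 × 29.06 + 151 ≈ 166.78 → 167.
Sub-indices: CO→106, PM10→181, SO₂→166, NO₂→53, PM2.5→167. Overall AQI = max = 181; dominant pollutant is PM10.
AQI 181: Unhealthy.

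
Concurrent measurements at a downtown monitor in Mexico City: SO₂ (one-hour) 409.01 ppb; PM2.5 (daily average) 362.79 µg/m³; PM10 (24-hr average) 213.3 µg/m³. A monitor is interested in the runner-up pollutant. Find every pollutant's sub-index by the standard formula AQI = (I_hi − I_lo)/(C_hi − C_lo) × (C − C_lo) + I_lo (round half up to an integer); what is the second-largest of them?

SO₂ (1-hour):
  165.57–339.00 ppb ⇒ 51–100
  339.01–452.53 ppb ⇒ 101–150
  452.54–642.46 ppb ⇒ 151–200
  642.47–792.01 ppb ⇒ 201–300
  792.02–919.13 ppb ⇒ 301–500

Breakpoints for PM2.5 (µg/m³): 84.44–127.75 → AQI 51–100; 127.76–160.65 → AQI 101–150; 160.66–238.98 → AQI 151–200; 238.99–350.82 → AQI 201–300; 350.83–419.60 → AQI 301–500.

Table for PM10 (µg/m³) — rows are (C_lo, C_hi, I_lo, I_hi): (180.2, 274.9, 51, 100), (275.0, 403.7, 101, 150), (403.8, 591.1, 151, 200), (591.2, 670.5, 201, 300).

131

SO₂: 409.01 lies in 339.01–452.53, so I_lo=101, I_hi=150, C_lo=339.01, C_hi=452.53.
(150−101)/(452.53−339.01) × (409.01−339.01) + 101 = 49/113.52 × 70.00 + 101 ≈ 131.21 → 131.
PM2.5: 362.79 lies in 350.83–419.60, so I_lo=301, I_hi=500, C_lo=350.83, C_hi=419.60.
(500−301)/(419.60−350.83) × (362.79−350.83) + 301 = 199/68.77 × 11.96 + 301 ≈ 335.61 → 336.
PM10 213.3: bracket 180.2–274.9 → index 51–100; slope 49/94.7, offset 33.1.
AQI = 51 + 49/94.7·33.1 ≈ 68.13 ⇒ 68.
Sub-indices: SO₂→131, PM2.5→336, PM10→68. Ranked high→low: 336, 131, 68. Second-highest sub-index = 131.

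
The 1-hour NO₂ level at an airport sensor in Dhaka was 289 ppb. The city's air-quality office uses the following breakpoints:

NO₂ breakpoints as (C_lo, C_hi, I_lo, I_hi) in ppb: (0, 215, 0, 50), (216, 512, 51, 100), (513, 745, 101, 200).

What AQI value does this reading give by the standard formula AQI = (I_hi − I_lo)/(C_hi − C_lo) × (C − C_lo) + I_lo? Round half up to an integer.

63

NO₂ 289: bracket 216–512 → index 51–100; slope 49/296, offset 73.
AQI = 51 + 49/296·73 ≈ 63.08 ⇒ 63.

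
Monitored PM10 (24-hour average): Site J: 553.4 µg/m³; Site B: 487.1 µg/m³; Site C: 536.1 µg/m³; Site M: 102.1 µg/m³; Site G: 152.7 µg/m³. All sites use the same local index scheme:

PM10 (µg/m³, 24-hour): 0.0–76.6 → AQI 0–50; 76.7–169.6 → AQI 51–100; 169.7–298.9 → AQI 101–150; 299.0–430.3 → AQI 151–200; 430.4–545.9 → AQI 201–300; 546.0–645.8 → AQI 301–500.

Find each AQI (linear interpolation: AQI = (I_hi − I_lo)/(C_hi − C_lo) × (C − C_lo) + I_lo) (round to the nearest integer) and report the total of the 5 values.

1013

Site J: 553.4 ∈ [546.0, 645.8] ↔ index [301, 500].
301 + (553.4−546.0)·(500−301)/(645.8−546.0) = 301 + 7.4·199/99.8 ≈ 315.76, so AQI = 316.
Site B: 487.1 lies in 430.4–545.9, so I_lo=201, I_hi=300, C_lo=430.4, C_hi=545.9.
(300−201)/(545.9−430.4) × (487.1−430.4) + 201 = 99/115.5 × 56.7 + 201 ≈ 249.60 → 250.
Site C: 536.1 ∈ [430.4, 545.9] ↔ index [201, 300].
201 + (536.1−430.4)·(300−201)/(545.9−430.4) = 201 + 105.7·99/115.5 ≈ 291.60, so AQI = 292.
Site M: row 76.7–169.6 (AQI 51–100). (100−51)·(102.1−76.7)/(169.6−76.7) + 51 = 49·25.4/92.9 + 51 ≈ 64.40 → 64.
Site G: 152.7 lies in 76.7–169.6, so I_lo=51, I_hi=100, C_lo=76.7, C_hi=169.6.
(100−51)/(169.6−76.7) × (152.7−76.7) + 51 = 49/92.9 × 76.0 + 51 ≈ 91.09 → 91.
AQIs: Site J=316, Site B=250, Site C=292, Site M=64, Site G=91. Sum = 316 + 250 + 292 + 64 + 91 = 1013.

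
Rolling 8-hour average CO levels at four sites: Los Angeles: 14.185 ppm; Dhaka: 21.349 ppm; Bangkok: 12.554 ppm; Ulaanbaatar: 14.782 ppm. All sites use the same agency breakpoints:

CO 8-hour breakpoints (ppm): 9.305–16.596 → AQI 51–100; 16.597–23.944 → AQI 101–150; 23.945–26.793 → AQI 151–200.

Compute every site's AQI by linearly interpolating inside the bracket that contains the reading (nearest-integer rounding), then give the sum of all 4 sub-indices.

Los Angeles: 14.185 lies in 9.305–16.596, so I_lo=51, I_hi=100, C_lo=9.305, C_hi=16.596.
(100−51)/(16.596−9.305) × (14.185−9.305) + 51 = 49/7.291 × 4.880 + 51 ≈ 83.80 → 84.
Dhaka: 21.349 ∈ [16.597, 23.944] ↔ index [101, 150].
101 + (21.349−16.597)·(150−101)/(23.944−16.597) = 101 + 4.752·49/7.347 ≈ 132.69, so AQI = 133.
Bangkok: row 9.305–16.596 (AQI 51–100). (100−51)·(12.554−9.305)/(16.596−9.305) + 51 = 49·3.249/7.291 + 51 ≈ 72.84 → 73.
Ulaanbaatar: row 9.305–16.596 (AQI 51–100). (100−51)·(14.782−9.305)/(16.596−9.305) + 51 = 49·5.477/7.291 + 51 ≈ 87.81 → 88.
AQIs: Los Angeles=84, Dhaka=133, Bangkok=73, Ulaanbaatar=88. Sum = 84 + 133 + 73 + 88 = 378.

378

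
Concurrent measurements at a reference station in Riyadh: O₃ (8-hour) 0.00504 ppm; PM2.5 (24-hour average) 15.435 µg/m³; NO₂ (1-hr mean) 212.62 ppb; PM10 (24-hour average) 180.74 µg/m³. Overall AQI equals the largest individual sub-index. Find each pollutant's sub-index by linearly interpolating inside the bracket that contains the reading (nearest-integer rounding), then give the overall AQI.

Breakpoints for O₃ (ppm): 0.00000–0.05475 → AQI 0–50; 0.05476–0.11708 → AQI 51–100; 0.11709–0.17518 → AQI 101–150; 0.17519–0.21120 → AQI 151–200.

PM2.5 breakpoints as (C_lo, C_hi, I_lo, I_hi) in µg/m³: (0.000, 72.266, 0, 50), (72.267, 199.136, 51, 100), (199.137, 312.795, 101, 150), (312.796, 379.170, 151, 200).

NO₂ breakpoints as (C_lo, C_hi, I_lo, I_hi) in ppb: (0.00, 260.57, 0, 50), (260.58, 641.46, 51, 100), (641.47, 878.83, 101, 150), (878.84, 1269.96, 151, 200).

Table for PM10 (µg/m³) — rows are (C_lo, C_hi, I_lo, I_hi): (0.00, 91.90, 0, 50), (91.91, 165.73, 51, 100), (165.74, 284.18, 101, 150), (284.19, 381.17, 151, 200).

107

O₃: 0.00504 lies in 0.00000–0.05475, so I_lo=0, I_hi=50, C_lo=0.00000, C_hi=0.05475.
(50−0)/(0.05475−0.00000) × (0.00504−0.00000) + 0 = 50/0.05475 × 0.00504 + 0 ≈ 4.60 → 5.
PM2.5: 15.435 ∈ [0.000, 72.266] ↔ index [0, 50].
0 + (15.435−0.000)·(50−0)/(72.266−0.000) = 0 + 15.435·50/72.266 ≈ 10.68, so AQI = 11.
NO₂ 212.62: bracket 0.00–260.57 → index 0–50; slope 50/260.57, offset 212.62.
AQI = 0 + 50/260.57·212.62 ≈ 40.80 ⇒ 41.
PM10 180.74: bracket 165.74–284.18 → index 101–150; slope 49/118.44, offset 15.00.
AQI = 101 + 49/118.44·15.00 ≈ 107.21 ⇒ 107.
Sub-indices: O₃→5, PM2.5→11, NO₂→41, PM10→107. Overall AQI = max = 107; dominant pollutant is PM10.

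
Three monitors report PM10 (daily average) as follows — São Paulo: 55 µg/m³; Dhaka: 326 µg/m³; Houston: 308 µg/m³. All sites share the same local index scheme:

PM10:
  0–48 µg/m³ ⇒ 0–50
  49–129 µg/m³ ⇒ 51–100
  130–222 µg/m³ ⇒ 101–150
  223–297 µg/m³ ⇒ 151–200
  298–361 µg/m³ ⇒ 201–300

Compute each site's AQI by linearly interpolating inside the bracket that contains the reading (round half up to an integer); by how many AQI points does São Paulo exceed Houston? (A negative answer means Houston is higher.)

-162

São Paulo: row 49–129 (AQI 51–100). (100−51)·(55−49)/(129−49) + 51 = 49·6/80 + 51 ≈ 54.68 → 55.
Dhaka: 326 lies in 298–361, so I_lo=201, I_hi=300, C_lo=298, C_hi=361.
(300−201)/(361−298) × (326−298) + 201 = 99/63 × 28 + 201 ≈ 245.00 → 245.
Houston: 308 lies in 298–361, so I_lo=201, I_hi=300, C_lo=298, C_hi=361.
(300−201)/(361−298) × (308−298) + 201 = 99/63 × 10 + 201 ≈ 216.71 → 217.
AQIs: São Paulo=55, Dhaka=245, Houston=217. São Paulo (55) − Houston (217) = -162.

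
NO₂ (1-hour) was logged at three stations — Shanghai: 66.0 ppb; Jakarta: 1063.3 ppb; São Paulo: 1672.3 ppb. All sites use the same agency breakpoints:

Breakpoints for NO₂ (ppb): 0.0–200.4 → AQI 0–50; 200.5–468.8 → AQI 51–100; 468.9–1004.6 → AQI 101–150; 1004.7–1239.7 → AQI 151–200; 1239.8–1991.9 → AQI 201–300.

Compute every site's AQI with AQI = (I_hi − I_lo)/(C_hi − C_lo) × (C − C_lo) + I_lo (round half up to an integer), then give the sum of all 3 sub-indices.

437

Shanghai: row 0.0–200.4 (AQI 0–50). (50−0)·(66.0−0.0)/(200.4−0.0) + 0 = 50·66.0/200.4 + 0 ≈ 16.47 → 16.
Jakarta: 1063.3 ∈ [1004.7, 1239.7] ↔ index [151, 200].
151 + (1063.3−1004.7)·(200−151)/(1239.7−1004.7) = 151 + 58.6·49/235.0 ≈ 163.22, so AQI = 163.
São Paulo: 1672.3 ∈ [1239.8, 1991.9] ↔ index [201, 300].
201 + (1672.3−1239.8)·(300−201)/(1991.9−1239.8) = 201 + 432.5·99/752.1 ≈ 257.93, so AQI = 258.
AQIs: Shanghai=16, Jakarta=163, São Paulo=258. Sum = 16 + 163 + 258 = 437.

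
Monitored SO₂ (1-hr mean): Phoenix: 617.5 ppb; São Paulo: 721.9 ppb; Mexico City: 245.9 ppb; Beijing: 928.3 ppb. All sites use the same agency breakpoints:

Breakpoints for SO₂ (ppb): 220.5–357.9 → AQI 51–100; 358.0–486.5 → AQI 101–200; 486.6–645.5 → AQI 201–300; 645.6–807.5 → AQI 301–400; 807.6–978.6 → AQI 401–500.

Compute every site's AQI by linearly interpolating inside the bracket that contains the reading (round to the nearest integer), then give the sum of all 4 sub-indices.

1162

Phoenix: row 486.6–645.5 (AQI 201–300). (300−201)·(617.5−486.6)/(645.5−486.6) + 201 = 99·130.9/158.9 + 201 ≈ 282.56 → 283.
São Paulo 721.9: bracket 645.6–807.5 → index 301–400; slope 99/161.9, offset 76.3.
AQI = 301 + 99/161.9·76.3 ≈ 347.66 ⇒ 348.
Mexico City 245.9: bracket 220.5–357.9 → index 51–100; slope 49/137.4, offset 25.4.
AQI = 51 + 49/137.4·25.4 ≈ 60.06 ⇒ 60.
Beijing: 928.3 ∈ [807.6, 978.6] ↔ index [401, 500].
401 + (928.3−807.6)·(500−401)/(978.6−807.6) = 401 + 120.7·99/171.0 ≈ 470.88, so AQI = 471.
AQIs: Phoenix=283, São Paulo=348, Mexico City=60, Beijing=471. Sum = 283 + 348 + 60 + 471 = 1162.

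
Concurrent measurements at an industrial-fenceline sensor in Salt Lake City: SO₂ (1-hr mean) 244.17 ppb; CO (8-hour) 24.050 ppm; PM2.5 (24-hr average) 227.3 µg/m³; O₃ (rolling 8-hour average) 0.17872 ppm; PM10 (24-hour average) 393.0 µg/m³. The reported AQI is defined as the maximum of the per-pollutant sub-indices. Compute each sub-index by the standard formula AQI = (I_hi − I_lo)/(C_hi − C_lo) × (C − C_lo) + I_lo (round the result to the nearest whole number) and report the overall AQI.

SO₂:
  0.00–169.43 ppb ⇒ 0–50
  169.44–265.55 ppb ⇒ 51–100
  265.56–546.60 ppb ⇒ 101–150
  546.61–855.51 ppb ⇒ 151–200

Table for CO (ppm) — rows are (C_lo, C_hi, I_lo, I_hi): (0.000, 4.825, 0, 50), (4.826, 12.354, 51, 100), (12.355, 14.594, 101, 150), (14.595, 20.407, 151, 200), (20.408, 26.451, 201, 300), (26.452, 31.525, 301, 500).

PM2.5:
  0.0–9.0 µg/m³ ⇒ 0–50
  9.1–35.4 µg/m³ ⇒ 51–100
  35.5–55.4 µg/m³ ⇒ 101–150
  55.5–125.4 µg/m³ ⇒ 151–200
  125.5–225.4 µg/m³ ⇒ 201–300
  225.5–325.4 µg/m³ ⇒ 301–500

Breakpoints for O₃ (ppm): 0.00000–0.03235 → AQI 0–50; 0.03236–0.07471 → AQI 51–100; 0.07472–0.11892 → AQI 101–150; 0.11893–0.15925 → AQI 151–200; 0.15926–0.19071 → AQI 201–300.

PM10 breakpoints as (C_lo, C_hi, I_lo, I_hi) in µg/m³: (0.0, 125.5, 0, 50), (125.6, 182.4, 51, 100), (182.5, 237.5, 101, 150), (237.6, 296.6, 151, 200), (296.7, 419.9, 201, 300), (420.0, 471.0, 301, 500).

SO₂: row 169.44–265.55 (AQI 51–100). (100−51)·(244.17−169.44)/(265.55−169.44) + 51 = 49·74.73/96.11 + 51 ≈ 89.10 → 89.
CO 24.050: bracket 20.408–26.451 → index 201–300; slope 99/6.043, offset 3.642.
AQI = 201 + 99/6.043·3.642 ≈ 260.67 ⇒ 261.
PM2.5: row 225.5–325.4 (AQI 301–500). (500−301)·(227.3−225.5)/(325.4−225.5) + 301 = 199·1.8/99.9 + 301 ≈ 304.59 → 305.
O₃: 0.17872 lies in 0.15926–0.19071, so I_lo=201, I_hi=300, C_lo=0.15926, C_hi=0.19071.
(300−201)/(0.19071−0.15926) × (0.17872−0.15926) + 201 = 99/0.03145 × 0.01946 + 201 ≈ 262.26 → 262.
PM10 393.0: bracket 296.7–419.9 → index 201–300; slope 99/123.2, offset 96.3.
AQI = 201 + 99/123.2·96.3 ≈ 278.38 ⇒ 278.
Sub-indices: SO₂→89, CO→261, PM2.5→305, O₃→262, PM10→278. Overall AQI = max = 305; dominant pollutant is PM2.5.
AQI 305: Hazardous.

305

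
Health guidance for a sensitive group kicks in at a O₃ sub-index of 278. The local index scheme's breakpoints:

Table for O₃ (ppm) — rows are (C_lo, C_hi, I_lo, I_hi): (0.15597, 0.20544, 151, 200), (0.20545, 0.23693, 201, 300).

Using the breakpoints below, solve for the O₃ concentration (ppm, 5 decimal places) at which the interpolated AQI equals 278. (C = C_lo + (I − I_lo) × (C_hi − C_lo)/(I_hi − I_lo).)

AQI 278 lies in the 201–300 band, which corresponds to 0.20545–0.23693 ppm.
C = 0.20545 + (278−201)×(0.23693−0.20545)/(300−201) = 0.20545 + 77×0.03148/99 ≈ 0.2299344 ppm → 0.22993 ppm to 5 dp.

0.22993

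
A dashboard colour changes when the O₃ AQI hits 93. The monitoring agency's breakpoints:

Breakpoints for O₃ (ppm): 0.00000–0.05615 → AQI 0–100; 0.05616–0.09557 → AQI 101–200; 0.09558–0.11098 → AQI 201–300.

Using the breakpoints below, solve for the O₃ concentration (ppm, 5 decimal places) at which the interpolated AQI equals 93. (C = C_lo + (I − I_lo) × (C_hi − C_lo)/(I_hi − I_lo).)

0.05222

AQI 93 lies in the 0–100 band, which corresponds to 0.00000–0.05615 ppm.
C = 0.00000 + (93−0)×(0.05615−0.00000)/(100−0) = 0.00000 + 93×0.05615/100 ≈ 0.0522195 ppm → 0.05222 ppm to 5 dp.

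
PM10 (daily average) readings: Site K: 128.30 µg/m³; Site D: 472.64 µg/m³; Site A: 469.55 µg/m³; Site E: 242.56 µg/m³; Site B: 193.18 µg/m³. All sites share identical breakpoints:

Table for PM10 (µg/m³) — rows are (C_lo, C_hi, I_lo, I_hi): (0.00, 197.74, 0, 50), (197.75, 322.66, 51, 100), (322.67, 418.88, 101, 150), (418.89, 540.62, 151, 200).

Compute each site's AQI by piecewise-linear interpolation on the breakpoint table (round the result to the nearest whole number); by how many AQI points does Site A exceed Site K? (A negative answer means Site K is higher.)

Site K: 128.30 ∈ [0.00, 197.74] ↔ index [0, 50].
0 + (128.30−0.00)·(50−0)/(197.74−0.00) = 0 + 128.30·50/197.74 ≈ 32.44, so AQI = 32.
Site D: row 418.89–540.62 (AQI 151–200). (200−151)·(472.64−418.89)/(540.62−418.89) + 151 = 49·53.75/121.73 + 151 ≈ 172.64 → 173.
Site A: 469.55 ∈ [418.89, 540.62] ↔ index [151, 200].
151 + (469.55−418.89)·(200−151)/(540.62−418.89) = 151 + 50.66·49/121.73 ≈ 171.39, so AQI = 171.
Site E: 242.56 ∈ [197.75, 322.66] ↔ index [51, 100].
51 + (242.56−197.75)·(100−51)/(322.66−197.75) = 51 + 44.81·49/124.91 ≈ 68.58, so AQI = 69.
Site B: 193.18 lies in 0.00–197.74, so I_lo=0, I_hi=50, C_lo=0.00, C_hi=197.74.
(50−0)/(197.74−0.00) × (193.18−0.00) + 0 = 50/197.74 × 193.18 + 0 ≈ 48.85 → 49.
AQIs: Site K=32, Site D=173, Site A=171, Site E=69, Site B=49. Site A (171) − Site K (32) = 139.

139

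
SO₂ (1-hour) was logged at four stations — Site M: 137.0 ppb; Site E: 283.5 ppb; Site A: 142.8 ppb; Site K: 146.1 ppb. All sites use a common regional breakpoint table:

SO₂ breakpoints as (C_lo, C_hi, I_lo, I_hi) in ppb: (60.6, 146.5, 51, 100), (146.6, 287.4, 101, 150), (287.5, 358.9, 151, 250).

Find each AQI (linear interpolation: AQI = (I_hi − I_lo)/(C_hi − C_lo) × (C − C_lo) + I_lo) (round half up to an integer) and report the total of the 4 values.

Site M 137.0: bracket 60.6–146.5 → index 51–100; slope 49/85.9, offset 76.4.
AQI = 51 + 49/85.9·76.4 ≈ 94.58 ⇒ 95.
Site E: 283.5 ∈ [146.6, 287.4] ↔ index [101, 150].
101 + (283.5−146.6)·(150−101)/(287.4−146.6) = 101 + 136.9·49/140.8 ≈ 148.64, so AQI = 149.
Site A: 142.8 lies in 60.6–146.5, so I_lo=51, I_hi=100, C_lo=60.6, C_hi=146.5.
(100−51)/(146.5−60.6) × (142.8−60.6) + 51 = 49/85.9 × 82.2 + 51 ≈ 97.89 → 98.
Site K: 146.1 lies in 60.6–146.5, so I_lo=51, I_hi=100, C_lo=60.6, C_hi=146.5.
(100−51)/(146.5−60.6) × (146.1−60.6) + 51 = 49/85.9 × 85.5 + 51 ≈ 99.77 → 100.
AQIs: Site M=95, Site E=149, Site A=98, Site K=100. Sum = 95 + 149 + 98 + 100 = 442.

442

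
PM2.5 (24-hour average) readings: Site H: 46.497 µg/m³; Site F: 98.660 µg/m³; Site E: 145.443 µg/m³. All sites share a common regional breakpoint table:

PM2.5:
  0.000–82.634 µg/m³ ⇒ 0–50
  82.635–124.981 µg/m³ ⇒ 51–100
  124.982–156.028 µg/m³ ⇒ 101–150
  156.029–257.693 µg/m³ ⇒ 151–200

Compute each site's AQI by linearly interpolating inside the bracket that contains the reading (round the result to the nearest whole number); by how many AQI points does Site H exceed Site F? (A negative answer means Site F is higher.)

-42

Site H: row 0.000–82.634 (AQI 0–50). (50−0)·(46.497−0.000)/(82.634−0.000) + 0 = 50·46.497/82.634 + 0 ≈ 28.13 → 28.
Site F: 98.660 lies in 82.635–124.981, so I_lo=51, I_hi=100, C_lo=82.635, C_hi=124.981.
(100−51)/(124.981−82.635) × (98.660−82.635) + 51 = 49/42.346 × 16.025 + 51 ≈ 69.54 → 70.
Site E: 145.443 lies in 124.982–156.028, so I_lo=101, I_hi=150, C_lo=124.982, C_hi=156.028.
(150−101)/(156.028−124.982) × (145.443−124.982) + 101 = 49/31.046 × 20.461 + 101 ≈ 133.29 → 133.
AQIs: Site H=28, Site F=70, Site E=133. Site H (28) − Site F (70) = -42.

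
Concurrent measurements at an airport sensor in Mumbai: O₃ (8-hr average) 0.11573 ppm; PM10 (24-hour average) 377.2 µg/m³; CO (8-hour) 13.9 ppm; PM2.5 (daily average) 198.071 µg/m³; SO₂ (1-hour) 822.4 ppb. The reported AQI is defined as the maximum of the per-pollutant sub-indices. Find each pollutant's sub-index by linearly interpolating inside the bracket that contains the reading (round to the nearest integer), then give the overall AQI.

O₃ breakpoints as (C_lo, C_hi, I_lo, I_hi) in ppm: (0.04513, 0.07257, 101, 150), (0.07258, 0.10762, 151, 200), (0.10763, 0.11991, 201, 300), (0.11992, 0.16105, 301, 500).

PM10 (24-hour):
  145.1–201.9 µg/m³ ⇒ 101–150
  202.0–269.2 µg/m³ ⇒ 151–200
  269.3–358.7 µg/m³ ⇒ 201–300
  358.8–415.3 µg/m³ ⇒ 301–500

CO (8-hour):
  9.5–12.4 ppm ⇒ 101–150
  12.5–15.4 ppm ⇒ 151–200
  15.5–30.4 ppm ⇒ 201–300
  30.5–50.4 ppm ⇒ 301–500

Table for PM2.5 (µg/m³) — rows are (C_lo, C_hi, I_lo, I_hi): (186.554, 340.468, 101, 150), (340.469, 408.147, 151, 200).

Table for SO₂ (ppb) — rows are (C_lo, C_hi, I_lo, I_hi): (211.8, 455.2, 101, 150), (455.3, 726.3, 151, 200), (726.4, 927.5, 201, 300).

366

O₃: 0.11573 lies in 0.10763–0.11991, so I_lo=201, I_hi=300, C_lo=0.10763, C_hi=0.11991.
(300−201)/(0.11991−0.10763) × (0.11573−0.10763) + 201 = 99/0.01228 × 0.00810 + 201 ≈ 266.30 → 266.
PM10: 377.2 ∈ [358.8, 415.3] ↔ index [301, 500].
301 + (377.2−358.8)·(500−301)/(415.3−358.8) = 301 + 18.4·199/56.5 ≈ 365.81, so AQI = 366.
CO: row 12.5–15.4 (AQI 151–200). (200−151)·(13.9−12.5)/(15.4−12.5) + 151 = 49·1.4/2.9 + 151 ≈ 174.66 → 175.
PM2.5: 198.071 ∈ [186.554, 340.468] ↔ index [101, 150].
101 + (198.071−186.554)·(150−101)/(340.468−186.554) = 101 + 11.517·49/153.914 ≈ 104.67, so AQI = 105.
SO₂: 822.4 lies in 726.4–927.5, so I_lo=201, I_hi=300, C_lo=726.4, C_hi=927.5.
(300−201)/(927.5−726.4) × (822.4−726.4) + 201 = 99/201.1 × 96.0 + 201 ≈ 248.26 → 248.
Sub-indices: O₃→266, PM10→366, CO→175, PM2.5→105, SO₂→248. Overall AQI = max = 366; dominant pollutant is PM10.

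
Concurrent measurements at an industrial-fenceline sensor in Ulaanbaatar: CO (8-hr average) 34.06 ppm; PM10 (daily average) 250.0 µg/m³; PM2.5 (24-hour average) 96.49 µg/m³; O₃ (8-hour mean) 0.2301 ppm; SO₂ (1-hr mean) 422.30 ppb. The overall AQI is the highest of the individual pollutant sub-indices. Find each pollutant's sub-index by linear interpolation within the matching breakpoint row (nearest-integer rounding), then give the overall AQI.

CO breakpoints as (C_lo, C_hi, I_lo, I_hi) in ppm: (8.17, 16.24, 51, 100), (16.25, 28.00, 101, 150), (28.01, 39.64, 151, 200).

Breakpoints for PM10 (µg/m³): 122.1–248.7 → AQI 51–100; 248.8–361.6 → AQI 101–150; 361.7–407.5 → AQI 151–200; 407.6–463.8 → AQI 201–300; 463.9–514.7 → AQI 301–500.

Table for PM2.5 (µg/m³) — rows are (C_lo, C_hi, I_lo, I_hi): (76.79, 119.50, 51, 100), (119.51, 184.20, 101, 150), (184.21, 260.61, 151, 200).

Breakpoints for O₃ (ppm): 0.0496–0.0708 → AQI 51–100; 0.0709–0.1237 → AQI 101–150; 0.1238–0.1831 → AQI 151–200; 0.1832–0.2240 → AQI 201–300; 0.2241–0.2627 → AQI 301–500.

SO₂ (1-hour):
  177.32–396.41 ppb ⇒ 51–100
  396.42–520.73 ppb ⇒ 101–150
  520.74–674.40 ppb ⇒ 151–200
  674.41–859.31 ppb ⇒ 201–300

CO: 34.06 ∈ [28.01, 39.64] ↔ index [151, 200].
151 + (34.06−28.01)·(200−151)/(39.64−28.01) = 151 + 6.05·49/11.63 ≈ 176.49, so AQI = 176.
PM10: 250.0 lies in 248.8–361.6, so I_lo=101, I_hi=150, C_lo=248.8, C_hi=361.6.
(150−101)/(361.6−248.8) × (250.0−248.8) + 101 = 49/112.8 × 1.2 + 101 ≈ 101.52 → 102.
PM2.5: 96.49 lies in 76.79–119.50, so I_lo=51, I_hi=100, C_lo=76.79, C_hi=119.50.
(100−51)/(119.50−76.79) × (96.49−76.79) + 51 = 49/42.71 × 19.70 + 51 ≈ 73.60 → 74.
O₃: 0.2301 ∈ [0.2241, 0.2627] ↔ index [301, 500].
301 + (0.2301−0.2241)·(500−301)/(0.2627−0.2241) = 301 + 0.0060·199/0.0386 ≈ 331.93, so AQI = 332.
SO₂: row 396.42–520.73 (AQI 101–150). (150−101)·(422.30−396.42)/(520.73−396.42) + 101 = 49·25.88/124.31 + 101 ≈ 111.20 → 111.
Sub-indices: CO→176, PM10→102, PM2.5→74, O₃→332, SO₂→111. Overall AQI = max = 332; dominant pollutant is O₃.
AQI 332: Hazardous.

332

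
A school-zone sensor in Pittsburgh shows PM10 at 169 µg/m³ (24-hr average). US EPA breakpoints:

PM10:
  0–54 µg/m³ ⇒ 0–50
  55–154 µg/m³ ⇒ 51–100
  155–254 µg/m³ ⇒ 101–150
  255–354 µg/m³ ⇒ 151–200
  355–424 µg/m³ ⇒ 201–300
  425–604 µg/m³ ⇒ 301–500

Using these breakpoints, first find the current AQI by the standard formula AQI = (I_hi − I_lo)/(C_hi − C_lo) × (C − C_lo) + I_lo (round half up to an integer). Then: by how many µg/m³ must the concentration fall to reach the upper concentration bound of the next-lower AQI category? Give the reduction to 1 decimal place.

PM10 169: bracket 155–254 → index 101–150; slope 49/99, offset 14.
AQI = 101 + 49/99·14 ≈ 107.93 ⇒ 108.
Current AQI 108 is in the Unhealthy for Sensitive Groups range (101–150). The next-lower category tops out at AQI 100, whose upper concentration bound is 154 µg/m³.
Reduction needed = 169 − 154 = 15.0 µg/m³.

15.0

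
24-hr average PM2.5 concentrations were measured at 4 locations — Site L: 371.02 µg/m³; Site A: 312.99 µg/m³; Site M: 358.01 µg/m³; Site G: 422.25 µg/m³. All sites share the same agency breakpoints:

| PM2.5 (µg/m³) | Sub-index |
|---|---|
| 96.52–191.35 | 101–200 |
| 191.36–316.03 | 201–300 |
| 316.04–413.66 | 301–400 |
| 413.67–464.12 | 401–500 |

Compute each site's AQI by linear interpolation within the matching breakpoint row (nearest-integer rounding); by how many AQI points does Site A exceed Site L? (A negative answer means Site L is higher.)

-59

Site L: 371.02 ∈ [316.04, 413.66] ↔ index [301, 400].
301 + (371.02−316.04)·(400−301)/(413.66−316.04) = 301 + 54.98·99/97.62 ≈ 356.76, so AQI = 357.
Site A: row 191.36–316.03 (AQI 201–300). (300−201)·(312.99−191.36)/(316.03−191.36) + 201 = 99·121.63/124.67 + 201 ≈ 297.59 → 298.
Site M: 358.01 ∈ [316.04, 413.66] ↔ index [301, 400].
301 + (358.01−316.04)·(400−301)/(413.66−316.04) = 301 + 41.97·99/97.62 ≈ 343.56, so AQI = 344.
Site G: row 413.67–464.12 (AQI 401–500). (500−401)·(422.25−413.67)/(464.12−413.67) + 401 = 99·8.58/50.45 + 401 ≈ 417.84 → 418.
AQIs: Site L=357, Site A=298, Site M=344, Site G=418. Site A (298) − Site L (357) = -59.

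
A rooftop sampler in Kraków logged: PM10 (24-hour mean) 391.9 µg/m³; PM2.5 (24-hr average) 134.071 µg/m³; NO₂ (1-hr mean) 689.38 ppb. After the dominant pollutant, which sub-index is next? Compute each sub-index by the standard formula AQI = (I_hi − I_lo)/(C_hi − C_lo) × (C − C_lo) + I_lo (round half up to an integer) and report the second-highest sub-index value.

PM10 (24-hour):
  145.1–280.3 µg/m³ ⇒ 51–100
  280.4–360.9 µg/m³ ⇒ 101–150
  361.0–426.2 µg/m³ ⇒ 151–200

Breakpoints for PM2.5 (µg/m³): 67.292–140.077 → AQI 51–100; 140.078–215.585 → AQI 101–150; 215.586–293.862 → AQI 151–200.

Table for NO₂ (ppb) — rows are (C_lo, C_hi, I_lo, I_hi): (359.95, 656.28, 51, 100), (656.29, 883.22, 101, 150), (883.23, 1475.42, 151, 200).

PM10 391.9: bracket 361.0–426.2 → index 151–200; slope 49/65.2, offset 30.9.
AQI = 151 + 49/65.2·30.9 ≈ 174.22 ⇒ 174.
PM2.5: 134.071 ∈ [67.292, 140.077] ↔ index [51, 100].
51 + (134.071−67.292)·(100−51)/(140.077−67.292) = 51 + 66.779·49/72.785 ≈ 95.96, so AQI = 96.
NO₂ 689.38: bracket 656.29–883.22 → index 101–150; slope 49/226.93, offset 33.09.
AQI = 101 + 49/226.93·33.09 ≈ 108.14 ⇒ 108.
Sub-indices: PM10→174, PM2.5→96, NO₂→108. Ranked high→low: 174, 108, 96. Second-highest sub-index = 108.

108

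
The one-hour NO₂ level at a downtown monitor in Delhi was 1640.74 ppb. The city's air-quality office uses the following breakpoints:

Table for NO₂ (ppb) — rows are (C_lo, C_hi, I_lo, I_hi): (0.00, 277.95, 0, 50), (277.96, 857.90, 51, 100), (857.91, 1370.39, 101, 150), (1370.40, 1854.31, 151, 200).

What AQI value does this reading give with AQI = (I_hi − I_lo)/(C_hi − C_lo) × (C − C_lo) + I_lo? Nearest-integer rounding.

178

NO₂: row 1370.40–1854.31 (AQI 151–200). (200−151)·(1640.74−1370.40)/(1854.31−1370.40) + 151 = 49·270.34/483.91 + 151 ≈ 178.37 → 178.
AQI 178 falls in the Unhealthy category.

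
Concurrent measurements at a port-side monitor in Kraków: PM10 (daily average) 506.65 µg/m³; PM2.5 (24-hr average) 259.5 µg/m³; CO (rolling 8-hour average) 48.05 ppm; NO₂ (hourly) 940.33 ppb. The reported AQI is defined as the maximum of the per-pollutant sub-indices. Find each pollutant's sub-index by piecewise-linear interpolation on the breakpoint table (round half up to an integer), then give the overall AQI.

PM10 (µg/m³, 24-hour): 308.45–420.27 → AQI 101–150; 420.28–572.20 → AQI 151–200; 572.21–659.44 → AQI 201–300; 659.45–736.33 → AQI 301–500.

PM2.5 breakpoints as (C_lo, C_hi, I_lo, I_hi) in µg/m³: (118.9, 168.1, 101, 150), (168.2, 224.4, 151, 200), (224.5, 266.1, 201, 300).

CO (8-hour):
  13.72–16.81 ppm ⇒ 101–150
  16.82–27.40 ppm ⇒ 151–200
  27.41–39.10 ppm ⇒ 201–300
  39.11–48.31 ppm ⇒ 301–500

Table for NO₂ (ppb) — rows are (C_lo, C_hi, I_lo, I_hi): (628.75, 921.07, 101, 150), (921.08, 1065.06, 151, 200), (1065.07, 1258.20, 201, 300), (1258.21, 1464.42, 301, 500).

PM10: row 420.28–572.20 (AQI 151–200). (200−151)·(506.65−420.28)/(572.20−420.28) + 151 = 49·86.37/151.92 + 151 ≈ 178.86 → 179.
PM2.5 259.5: bracket 224.5–266.1 → index 201–300; slope 99/41.6, offset 35.0.
AQI = 201 + 99/41.6·35.0 ≈ 284.29 ⇒ 284.
CO 48.05: bracket 39.11–48.31 → index 301–500; slope 199/9.20, offset 8.94.
AQI = 301 + 199/9.20·8.94 ≈ 494.38 ⇒ 494.
NO₂ 940.33: bracket 921.08–1065.06 → index 151–200; slope 49/143.98, offset 19.25.
AQI = 151 + 49/143.98·19.25 ≈ 157.55 ⇒ 158.
Sub-indices: PM10→179, PM2.5→284, CO→494, NO₂→158. Overall AQI = max = 494; dominant pollutant is CO.

494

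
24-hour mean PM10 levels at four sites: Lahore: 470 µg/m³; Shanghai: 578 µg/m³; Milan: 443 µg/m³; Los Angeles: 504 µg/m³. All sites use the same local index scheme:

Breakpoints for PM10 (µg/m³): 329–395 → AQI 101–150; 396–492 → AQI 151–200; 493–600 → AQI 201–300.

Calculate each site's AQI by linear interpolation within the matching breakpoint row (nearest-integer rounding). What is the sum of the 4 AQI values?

855

Lahore: 470 lies in 396–492, so I_lo=151, I_hi=200, C_lo=396, C_hi=492.
(200−151)/(492−396) × (470−396) + 151 = 49/96 × 74 + 151 ≈ 188.77 → 189.
Shanghai: 578 lies in 493–600, so I_lo=201, I_hi=300, C_lo=493, C_hi=600.
(300−201)/(600−493) × (578−493) + 201 = 99/107 × 85 + 201 ≈ 279.64 → 280.
Milan: row 396–492 (AQI 151–200). (200−151)·(443−396)/(492−396) + 151 = 49·47/96 + 151 ≈ 174.99 → 175.
Los Angeles: row 493–600 (AQI 201–300). (300−201)·(504−493)/(600−493) + 201 = 99·11/107 + 201 ≈ 211.18 → 211.
AQIs: Lahore=189, Shanghai=280, Milan=175, Los Angeles=211. Sum = 189 + 280 + 175 + 211 = 855.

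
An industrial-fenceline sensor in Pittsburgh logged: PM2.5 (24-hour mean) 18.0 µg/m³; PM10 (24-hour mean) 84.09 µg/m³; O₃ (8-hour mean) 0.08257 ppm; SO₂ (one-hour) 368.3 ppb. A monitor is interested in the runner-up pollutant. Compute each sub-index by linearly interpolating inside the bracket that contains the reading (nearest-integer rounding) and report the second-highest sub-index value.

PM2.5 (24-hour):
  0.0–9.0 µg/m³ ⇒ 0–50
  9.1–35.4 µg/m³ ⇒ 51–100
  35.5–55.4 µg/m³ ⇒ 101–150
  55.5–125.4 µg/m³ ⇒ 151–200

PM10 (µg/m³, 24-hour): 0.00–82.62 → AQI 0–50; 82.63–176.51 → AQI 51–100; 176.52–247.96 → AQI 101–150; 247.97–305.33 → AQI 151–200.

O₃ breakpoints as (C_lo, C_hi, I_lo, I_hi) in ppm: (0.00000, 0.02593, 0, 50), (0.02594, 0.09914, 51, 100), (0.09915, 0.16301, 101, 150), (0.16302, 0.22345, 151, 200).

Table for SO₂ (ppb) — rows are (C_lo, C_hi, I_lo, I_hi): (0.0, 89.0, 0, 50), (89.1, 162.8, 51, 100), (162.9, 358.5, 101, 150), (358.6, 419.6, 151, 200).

89

PM2.5: 18.0 ∈ [9.1, 35.4] ↔ index [51, 100].
51 + (18.0−9.1)·(100−51)/(35.4−9.1) = 51 + 8.9·49/26.3 ≈ 67.58, so AQI = 68.
PM10 84.09: bracket 82.63–176.51 → index 51–100; slope 49/93.88, offset 1.46.
AQI = 51 + 49/93.88·1.46 ≈ 51.76 ⇒ 52.
O₃: row 0.02594–0.09914 (AQI 51–100). (100−51)·(0.08257−0.02594)/(0.09914−0.02594) + 51 = 49·0.05663/0.07320 + 51 ≈ 88.91 → 89.
SO₂: 368.3 lies in 358.6–419.6, so I_lo=151, I_hi=200, C_lo=358.6, C_hi=419.6.
(200−151)/(419.6−358.6) × (368.3−358.6) + 151 = 49/61.0 × 9.7 + 151 ≈ 158.79 → 159.
Sub-indices: PM2.5→68, PM10→52, O₃→89, SO₂→159. Ranked high→low: 159, 89, 68, 52. Second-highest sub-index = 89.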